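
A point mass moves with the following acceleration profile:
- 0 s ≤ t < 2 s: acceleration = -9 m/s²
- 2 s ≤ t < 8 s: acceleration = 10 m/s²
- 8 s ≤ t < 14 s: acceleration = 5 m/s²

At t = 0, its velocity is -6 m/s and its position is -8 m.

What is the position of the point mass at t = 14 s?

304 m

On each constant-a segment, Δv = aΔt and Δx = v₀Δt + ½aΔt²; chain segment to segment.
0–2 s: v starts -6 m/s; Δx = -6·2 + ½·-9·2² = -30 m; v ends -24 m/s.
2–8 s: v starts -24 m/s; Δx = -24·6 + ½·10·6² = 36 m; v ends 36 m/s.
8–14 s: v starts 36 m/s; Δx = 36·6 + ½·5·6² = 306 m; v ends 66 m/s.
x(14) = -8 + Σ Δx = 304 m.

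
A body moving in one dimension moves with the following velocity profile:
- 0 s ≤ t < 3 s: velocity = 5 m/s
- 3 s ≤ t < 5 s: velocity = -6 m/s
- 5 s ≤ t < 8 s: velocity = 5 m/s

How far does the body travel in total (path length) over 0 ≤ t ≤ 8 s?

Total distance travelled is ∫|v| dt — sum the magnitudes of each area piece.
0–3 s: |5| × 3 = 15 m
3–5 s: |-6| × 2 = 12 m
5–8 s: |5| × 3 = 15 m
Total distance = 42 m

42 m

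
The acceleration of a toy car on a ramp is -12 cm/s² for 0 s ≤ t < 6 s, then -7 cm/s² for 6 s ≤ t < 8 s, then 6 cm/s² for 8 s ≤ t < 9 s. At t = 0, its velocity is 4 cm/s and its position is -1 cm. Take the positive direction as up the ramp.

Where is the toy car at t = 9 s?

-422 cm

On each constant-a segment, Δv = aΔt and Δx = v₀Δt + ½aΔt²; chain segment to segment.
0–6 s: v starts 4 cm/s; Δx = 4·6 + ½·-12·6² = -192 cm; v ends -68 cm/s.
6–8 s: v starts -68 cm/s; Δx = -68·2 + ½·-7·2² = -150 cm; v ends -82 cm/s.
8–9 s: v starts -82 cm/s; Δx = -82·1 + ½·6·1² = -79 cm; v ends -76 cm/s.
x(9) = -1 + Σ Δx = -422 cm.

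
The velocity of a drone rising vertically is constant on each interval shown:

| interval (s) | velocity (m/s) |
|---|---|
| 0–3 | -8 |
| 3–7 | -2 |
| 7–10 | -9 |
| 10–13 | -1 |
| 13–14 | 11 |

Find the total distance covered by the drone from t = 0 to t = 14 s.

Distance (not displacement) is the total path length: add the absolute areas under v-t.
0–3 s: |-8| × 3 = 24 m
3–7 s: |-2| × 4 = 8 m
7–10 s: |-9| × 3 = 27 m
10–13 s: |-1| × 3 = 3 m
13–14 s: |11| × 1 = 11 m
Total distance = 73 m

73 m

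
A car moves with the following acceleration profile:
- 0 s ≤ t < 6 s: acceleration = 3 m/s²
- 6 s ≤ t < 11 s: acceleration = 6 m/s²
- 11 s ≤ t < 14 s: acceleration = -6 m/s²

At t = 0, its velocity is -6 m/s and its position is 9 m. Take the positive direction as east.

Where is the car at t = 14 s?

261 m

On each constant-a segment, Δv = aΔt and Δx = v₀Δt + ½aΔt²; chain segment to segment.
0–6 s: v starts -6 m/s; Δx = -6·6 + ½·3·6² = 18 m; v ends 12 m/s.
6–11 s: v starts 12 m/s; Δx = 12·5 + ½·6·5² = 135 m; v ends 42 m/s.
11–14 s: v starts 42 m/s; Δx = 42·3 + ½·-6·3² = 99 m; v ends 24 m/s.
x(14) = 9 + Σ Δx = 261 m.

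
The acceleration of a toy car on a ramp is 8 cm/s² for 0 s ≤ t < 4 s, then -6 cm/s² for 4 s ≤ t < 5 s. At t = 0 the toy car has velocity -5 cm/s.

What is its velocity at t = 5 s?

Δv equals the area under the a-t graph; then v = v₀ + Δv.
0–4 s: 8 × 4 = 32 cm/s
4–5 s: -6 × 1 = -6 cm/s
Δv = 26 cm/s, so v(5) = -5 + (26) = 21 cm/s.

21 cm/s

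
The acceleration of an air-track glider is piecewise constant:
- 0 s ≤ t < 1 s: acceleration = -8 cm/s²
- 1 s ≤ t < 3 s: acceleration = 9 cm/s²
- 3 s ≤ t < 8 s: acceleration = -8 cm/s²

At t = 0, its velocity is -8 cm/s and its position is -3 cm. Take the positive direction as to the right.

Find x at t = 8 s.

-119 cm

On each constant-a segment, Δv = aΔt and Δx = v₀Δt + ½aΔt²; chain segment to segment.
0–1 s: v starts -8 cm/s; Δx = -8·1 + ½·-8·1² = -12 cm; v ends -16 cm/s.
1–3 s: v starts -16 cm/s; Δx = -16·2 + ½·9·2² = -14 cm; v ends 2 cm/s.
3–8 s: v starts 2 cm/s; Δx = 2·5 + ½·-8·5² = -90 cm; v ends -38 cm/s.
x(8) = -3 + Σ Δx = -119 cm.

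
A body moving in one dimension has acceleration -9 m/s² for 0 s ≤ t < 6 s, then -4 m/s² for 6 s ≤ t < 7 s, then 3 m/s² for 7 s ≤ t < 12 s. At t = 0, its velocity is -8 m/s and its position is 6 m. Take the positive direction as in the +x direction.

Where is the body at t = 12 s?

On each constant-a segment, Δv = aΔt and Δx = v₀Δt + ½aΔt²; chain segment to segment.
0–6 s: v starts -8 m/s; Δx = -8·6 + ½·-9·6² = -210 m; v ends -62 m/s.
6–7 s: v starts -62 m/s; Δx = -62·1 + ½·-4·1² = -64 m; v ends -66 m/s.
7–12 s: v starts -66 m/s; Δx = -66·5 + ½·3·5² = -292.5 m; v ends -51 m/s.
x(12) = 6 + Σ Δx = -560.5 m.

-560.5 m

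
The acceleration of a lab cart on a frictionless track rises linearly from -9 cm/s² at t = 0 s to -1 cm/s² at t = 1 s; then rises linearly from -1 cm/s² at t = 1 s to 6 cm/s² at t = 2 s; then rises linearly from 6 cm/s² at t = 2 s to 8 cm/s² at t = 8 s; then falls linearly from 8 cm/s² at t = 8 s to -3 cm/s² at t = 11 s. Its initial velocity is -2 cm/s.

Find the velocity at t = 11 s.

45 cm/s

Δv equals the area under the a-t graph; then v = v₀ + Δv.
0–1 s: ½(-9 + -1)(1) = -5 cm/s
1–2 s: ½(-1 + 6)(1) = 2.5 cm/s
2–8 s: ½(6 + 8)(6) = 42 cm/s
8–11 s: ½(8 + -3)(3) = 7.5 cm/s
Δv = 47 cm/s, so v(11) = -2 + (47) = 45 cm/s.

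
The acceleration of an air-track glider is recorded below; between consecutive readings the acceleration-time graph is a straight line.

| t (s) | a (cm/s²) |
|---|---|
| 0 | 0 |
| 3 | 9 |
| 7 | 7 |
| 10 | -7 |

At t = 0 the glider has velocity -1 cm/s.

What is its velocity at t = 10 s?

44.5 cm/s

Δv equals the area under the a-t graph; then v = v₀ + Δv.
0–3 s: ½(0 + 9)(3) = 13.5 cm/s
3–7 s: ½(9 + 7)(4) = 32 cm/s
7–10 s: ½(7 + -7)(3) = 0 cm/s
Δv = 45.5 cm/s, so v(10) = -1 + (45.5) = 44.5 cm/s.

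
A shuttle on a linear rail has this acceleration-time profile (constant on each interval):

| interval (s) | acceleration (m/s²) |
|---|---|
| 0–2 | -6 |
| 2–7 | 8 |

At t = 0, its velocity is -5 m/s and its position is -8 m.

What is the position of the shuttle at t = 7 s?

On each constant-a segment, Δv = aΔt and Δx = v₀Δt + ½aΔt²; chain segment to segment.
0–2 s: v starts -5 m/s; Δx = -5·2 + ½·-6·2² = -22 m; v ends -17 m/s.
2–7 s: v starts -17 m/s; Δx = -17·5 + ½·8·5² = 15 m; v ends 23 m/s.
x(7) = -8 + Σ Δx = -15 m.

-15 m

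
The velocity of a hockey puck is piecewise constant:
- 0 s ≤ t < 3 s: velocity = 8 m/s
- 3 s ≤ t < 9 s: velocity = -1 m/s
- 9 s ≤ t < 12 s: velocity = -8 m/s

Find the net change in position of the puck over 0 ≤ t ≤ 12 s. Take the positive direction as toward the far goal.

Net displacement equals the area under the velocity-time graph (areas below the axis count negative).
0–3 s: 8 × 3 = 24 m
3–9 s: -1 × 6 = -6 m
9–12 s: -8 × 3 = -24 m
Net displacement = -6 m

-6 m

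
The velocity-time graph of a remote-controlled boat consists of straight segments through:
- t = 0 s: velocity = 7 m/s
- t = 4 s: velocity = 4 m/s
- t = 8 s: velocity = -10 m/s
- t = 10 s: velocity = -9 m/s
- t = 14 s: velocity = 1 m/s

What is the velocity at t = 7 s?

-6.5 m/s

On 4–8 s the graph is linear from 4 to -10 m/s: v(7) = 4 + (-10 − 4)·(7 − 4)/(8 − 4) = -6.5 m/s.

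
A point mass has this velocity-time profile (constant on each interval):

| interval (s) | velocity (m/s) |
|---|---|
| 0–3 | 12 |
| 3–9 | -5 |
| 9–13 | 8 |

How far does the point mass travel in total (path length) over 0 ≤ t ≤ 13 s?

Distance (not displacement) is the total path length: add the absolute areas under v-t.
0–3 s: |12| × 3 = 36 m
3–9 s: |-5| × 6 = 30 m
9–13 s: |8| × 4 = 32 m
Total distance = 98 m

98 m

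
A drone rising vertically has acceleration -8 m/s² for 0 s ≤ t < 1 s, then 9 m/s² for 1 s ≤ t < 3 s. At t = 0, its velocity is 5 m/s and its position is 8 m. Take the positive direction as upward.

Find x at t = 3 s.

21 m

On each constant-a segment, Δv = aΔt and Δx = v₀Δt + ½aΔt²; chain segment to segment.
0–1 s: v starts 5 m/s; Δx = 5·1 + ½·-8·1² = 1 m; v ends -3 m/s.
1–3 s: v starts -3 m/s; Δx = -3·2 + ½·9·2² = 12 m; v ends 15 m/s.
x(3) = 8 + Σ Δx = 21 m.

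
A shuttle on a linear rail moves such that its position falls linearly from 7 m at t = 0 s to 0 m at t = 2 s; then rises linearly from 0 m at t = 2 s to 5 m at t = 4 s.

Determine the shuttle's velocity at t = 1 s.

Velocity is the slope of the x-t graph on 0–2 s: (0 − 7)/(2 − 0) = -3.5 m/s.

-3.5 m/s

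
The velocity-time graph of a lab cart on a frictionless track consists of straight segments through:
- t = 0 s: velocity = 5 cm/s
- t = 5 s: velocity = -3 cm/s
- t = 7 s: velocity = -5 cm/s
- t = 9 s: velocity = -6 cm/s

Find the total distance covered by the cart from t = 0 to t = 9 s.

Distance (not displacement) is the total path length: add the absolute areas under v-t.
0–5 s: v = 0 at t = 3.125 s; triangle areas 7.8125 + 2.8125 = 10.625 cm
5–7 s: |½(-3 + -5)(2)| = 8 cm
7–9 s: |½(-5 + -6)(2)| = 11 cm
Total distance = 29.625 cm

29.625 cm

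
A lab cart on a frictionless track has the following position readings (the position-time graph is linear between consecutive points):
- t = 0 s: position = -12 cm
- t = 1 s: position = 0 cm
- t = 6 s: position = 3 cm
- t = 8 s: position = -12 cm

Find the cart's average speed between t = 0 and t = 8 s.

3.75 cm/s

Average speed = (total path length)/(elapsed time); on a piecewise-linear x-t graph the path length is Σ|Δx|.
0–1 s: |Δx| = |0 − -12| = 12 cm
1–6 s: |Δx| = |3 − 0| = 3 cm
6–8 s: |Δx| = |-12 − 3| = 15 cm
Total path = 30 cm; average speed = 30/8 = 3.75 cm/s.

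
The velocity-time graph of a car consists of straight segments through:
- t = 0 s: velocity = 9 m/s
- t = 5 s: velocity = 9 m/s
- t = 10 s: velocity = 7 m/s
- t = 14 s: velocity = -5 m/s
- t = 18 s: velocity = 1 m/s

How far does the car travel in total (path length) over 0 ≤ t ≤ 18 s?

Distance (not displacement) is the total path length: add the absolute areas under v-t.
0–5 s: |9| × 5 = 45 m
5–10 s: |½(9 + 7)(5)| = 40 m
10–14 s: v = 0 at t = 37/3 s; triangle areas 49/6 + 25/6 = 37/3 m
14–18 s: v = 0 at t = 52/3 s; triangle areas 25/3 + 1/3 = 26/3 m
Total distance = 106 m

106 m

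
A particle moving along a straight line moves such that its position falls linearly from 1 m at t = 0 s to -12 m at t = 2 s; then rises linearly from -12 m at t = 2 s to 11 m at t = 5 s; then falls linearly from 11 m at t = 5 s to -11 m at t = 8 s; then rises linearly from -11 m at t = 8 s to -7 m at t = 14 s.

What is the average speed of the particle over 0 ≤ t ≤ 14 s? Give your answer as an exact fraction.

Average speed = (total path length)/(elapsed time); on a piecewise-linear x-t graph the path length is Σ|Δx|.
0–2 s: |Δx| = |-12 − 1| = 13 m
2–5 s: |Δx| = |11 − -12| = 23 m
5–8 s: |Δx| = |-11 − 11| = 22 m
8–14 s: |Δx| = |-7 − -11| = 4 m
Total path = 62 m; average speed = 62/14 = 31/7 m/s.

31/7 m/s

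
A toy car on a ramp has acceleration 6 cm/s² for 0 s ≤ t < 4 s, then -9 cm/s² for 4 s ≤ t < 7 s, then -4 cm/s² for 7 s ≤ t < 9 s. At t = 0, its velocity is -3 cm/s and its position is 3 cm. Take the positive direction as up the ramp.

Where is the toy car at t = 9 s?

41.5 cm

On each constant-a segment, Δv = aΔt and Δx = v₀Δt + ½aΔt²; chain segment to segment.
0–4 s: v starts -3 cm/s; Δx = -3·4 + ½·6·4² = 36 cm; v ends 21 cm/s.
4–7 s: v starts 21 cm/s; Δx = 21·3 + ½·-9·3² = 22.5 cm; v ends -6 cm/s.
7–9 s: v starts -6 cm/s; Δx = -6·2 + ½·-4·2² = -20 cm; v ends -14 cm/s.
x(9) = 3 + Σ Δx = 41.5 cm.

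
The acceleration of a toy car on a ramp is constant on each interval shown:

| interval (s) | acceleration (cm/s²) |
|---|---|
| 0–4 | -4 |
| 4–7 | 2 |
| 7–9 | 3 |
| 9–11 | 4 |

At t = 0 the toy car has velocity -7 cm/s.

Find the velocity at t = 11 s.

Δv equals the area under the a-t graph; then v = v₀ + Δv.
0–4 s: -4 × 4 = -16 cm/s
4–7 s: 2 × 3 = 6 cm/s
7–9 s: 3 × 2 = 6 cm/s
9–11 s: 4 × 2 = 8 cm/s
Δv = 4 cm/s, so v(11) = -7 + (4) = -3 cm/s.

-3 cm/s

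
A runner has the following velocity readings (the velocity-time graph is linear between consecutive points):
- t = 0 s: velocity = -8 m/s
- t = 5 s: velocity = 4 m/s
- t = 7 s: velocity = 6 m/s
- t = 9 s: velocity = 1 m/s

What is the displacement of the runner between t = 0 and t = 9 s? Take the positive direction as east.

Net displacement equals the area under the velocity-time graph (areas below the axis count negative).
0–5 s: ½(-8 + 4)(5) = -10 m
5–7 s: ½(4 + 6)(2) = 10 m
7–9 s: ½(6 + 1)(2) = 7 m
Net displacement = 7 m

7 m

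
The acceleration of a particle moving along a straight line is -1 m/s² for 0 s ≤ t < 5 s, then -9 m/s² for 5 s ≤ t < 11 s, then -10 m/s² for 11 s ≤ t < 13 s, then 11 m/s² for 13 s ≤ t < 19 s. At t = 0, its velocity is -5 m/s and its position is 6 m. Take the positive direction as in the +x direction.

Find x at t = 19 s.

On each constant-a segment, Δv = aΔt and Δx = v₀Δt + ½aΔt²; chain segment to segment.
0–5 s: v starts -5 m/s; Δx = -5·5 + ½·-1·5² = -37.5 m; v ends -10 m/s.
5–11 s: v starts -10 m/s; Δx = -10·6 + ½·-9·6² = -222 m; v ends -64 m/s.
11–13 s: v starts -64 m/s; Δx = -64·2 + ½·-10·2² = -148 m; v ends -84 m/s.
13–19 s: v starts -84 m/s; Δx = -84·6 + ½·11·6² = -306 m; v ends -18 m/s.
x(19) = 6 + Σ Δx = -707.5 m.

-707.5 m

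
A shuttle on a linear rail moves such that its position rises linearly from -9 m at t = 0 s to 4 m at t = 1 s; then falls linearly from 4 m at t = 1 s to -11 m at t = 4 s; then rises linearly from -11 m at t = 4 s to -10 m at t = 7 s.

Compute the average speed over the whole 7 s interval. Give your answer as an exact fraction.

29/7 m/s

Average speed = (total path length)/(elapsed time); on a piecewise-linear x-t graph the path length is Σ|Δx|.
0–1 s: |Δx| = |4 − -9| = 13 m
1–4 s: |Δx| = |-11 − 4| = 15 m
4–7 s: |Δx| = |-10 − -11| = 1 m
Total path = 29 m; average speed = 29/7 = 29/7 m/s.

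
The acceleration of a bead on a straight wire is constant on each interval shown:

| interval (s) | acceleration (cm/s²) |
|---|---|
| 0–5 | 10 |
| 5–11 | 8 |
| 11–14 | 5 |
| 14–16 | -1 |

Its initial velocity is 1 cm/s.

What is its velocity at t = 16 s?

112 cm/s

Δv equals the area under the a-t graph; then v = v₀ + Δv.
0–5 s: 10 × 5 = 50 cm/s
5–11 s: 8 × 6 = 48 cm/s
11–14 s: 5 × 3 = 15 cm/s
14–16 s: -1 × 2 = -2 cm/s
Δv = 111 cm/s, so v(16) = 1 + (111) = 112 cm/s.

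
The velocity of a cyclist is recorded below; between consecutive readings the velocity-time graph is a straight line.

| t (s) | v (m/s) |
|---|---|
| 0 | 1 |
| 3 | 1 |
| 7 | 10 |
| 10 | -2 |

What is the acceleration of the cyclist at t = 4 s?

2.25 m/s²

Acceleration is the slope of the v-t graph on 3–7 s: (10 − 1)/(7 − 3) = 2.25 m/s².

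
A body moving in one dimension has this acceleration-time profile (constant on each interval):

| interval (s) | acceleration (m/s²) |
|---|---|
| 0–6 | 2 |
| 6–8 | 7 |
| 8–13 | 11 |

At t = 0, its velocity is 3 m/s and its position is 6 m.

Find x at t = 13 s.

386.5 m

On each constant-a segment, Δv = aΔt and Δx = v₀Δt + ½aΔt²; chain segment to segment.
0–6 s: v starts 3 m/s; Δx = 3·6 + ½·2·6² = 54 m; v ends 15 m/s.
6–8 s: v starts 15 m/s; Δx = 15·2 + ½·7·2² = 44 m; v ends 29 m/s.
8–13 s: v starts 29 m/s; Δx = 29·5 + ½·11·5² = 282.5 m; v ends 84 m/s.
x(13) = 6 + Σ Δx = 386.5 m.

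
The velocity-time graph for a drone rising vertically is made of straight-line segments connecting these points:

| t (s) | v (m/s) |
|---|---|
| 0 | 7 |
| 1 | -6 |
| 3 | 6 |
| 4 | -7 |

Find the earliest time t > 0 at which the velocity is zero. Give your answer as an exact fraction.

t = 7/13 s

v changes sign on 0–1 s (from 7 to -6); the graph is linear there, so v = 0 at t = 0 + (-7)·(1 − 0)/(-6 − 7) = 7/13 s.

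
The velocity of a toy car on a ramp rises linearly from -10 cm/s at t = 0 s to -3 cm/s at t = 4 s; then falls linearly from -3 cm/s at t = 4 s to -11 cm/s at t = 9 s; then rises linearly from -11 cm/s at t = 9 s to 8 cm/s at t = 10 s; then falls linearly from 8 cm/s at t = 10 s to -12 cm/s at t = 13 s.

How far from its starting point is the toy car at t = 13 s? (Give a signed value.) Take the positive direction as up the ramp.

Net displacement equals the area under the velocity-time graph (areas below the axis count negative).
0–4 s: ½(-10 + -3)(4) = -26 cm
4–9 s: ½(-3 + -11)(5) = -35 cm
9–10 s: ½(-11 + 8)(1) = -1.5 cm
10–13 s: ½(8 + -12)(3) = -6 cm
Net displacement = -68.5 cm

-68.5 cm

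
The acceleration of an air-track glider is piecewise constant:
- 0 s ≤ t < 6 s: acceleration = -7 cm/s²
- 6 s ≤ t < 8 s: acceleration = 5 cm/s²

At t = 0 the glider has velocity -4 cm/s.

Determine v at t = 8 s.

Δv equals the area under the a-t graph; then v = v₀ + Δv.
0–6 s: -7 × 6 = -42 cm/s
6–8 s: 5 × 2 = 10 cm/s
Δv = -32 cm/s, so v(8) = -4 + (-32) = -36 cm/s.

-36 cm/s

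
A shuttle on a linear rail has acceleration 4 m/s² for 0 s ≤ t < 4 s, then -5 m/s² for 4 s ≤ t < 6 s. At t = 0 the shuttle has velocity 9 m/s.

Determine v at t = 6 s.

Δv equals the area under the a-t graph; then v = v₀ + Δv.
0–4 s: 4 × 4 = 16 m/s
4–6 s: -5 × 2 = -10 m/s
Δv = 6 m/s, so v(6) = 9 + (6) = 15 m/s.

15 m/s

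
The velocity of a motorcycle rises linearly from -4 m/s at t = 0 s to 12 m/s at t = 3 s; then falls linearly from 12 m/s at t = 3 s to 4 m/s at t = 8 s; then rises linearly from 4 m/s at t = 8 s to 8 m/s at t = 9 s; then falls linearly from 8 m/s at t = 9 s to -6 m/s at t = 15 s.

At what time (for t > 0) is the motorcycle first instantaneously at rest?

v changes sign on 0–3 s (from -4 to 12); the graph is linear there, so v = 0 at t = 0 + (4)·(3 − 0)/(12 − -4) = 0.75 s.

t = 0.75 s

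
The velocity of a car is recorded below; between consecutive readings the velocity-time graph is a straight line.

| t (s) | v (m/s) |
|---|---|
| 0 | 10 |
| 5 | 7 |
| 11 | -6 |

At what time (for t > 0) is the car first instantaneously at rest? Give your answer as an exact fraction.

t = 107/13 s

v changes sign on 5–11 s (from 7 to -6); the graph is linear there, so v = 0 at t = 5 + (-7)·(11 − 5)/(-6 − 7) = 107/13 s.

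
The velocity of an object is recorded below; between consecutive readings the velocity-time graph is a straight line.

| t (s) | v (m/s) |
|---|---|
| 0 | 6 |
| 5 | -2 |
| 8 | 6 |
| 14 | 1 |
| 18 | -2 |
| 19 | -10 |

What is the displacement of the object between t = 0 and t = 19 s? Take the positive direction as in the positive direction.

29 m

Displacement is the signed area under the v-t curve.
0–5 s: ½(6 + -2)(5) = 10 m
5–8 s: ½(-2 + 6)(3) = 6 m
8–14 s: ½(6 + 1)(6) = 21 m
14–18 s: ½(1 + -2)(4) = -2 m
18–19 s: ½(-2 + -10)(1) = -6 m
Net displacement = 29 m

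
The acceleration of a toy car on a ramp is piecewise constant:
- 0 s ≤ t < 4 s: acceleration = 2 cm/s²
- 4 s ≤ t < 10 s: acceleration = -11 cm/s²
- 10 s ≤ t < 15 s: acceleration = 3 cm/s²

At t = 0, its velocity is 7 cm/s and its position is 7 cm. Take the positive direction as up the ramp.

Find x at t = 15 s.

On each constant-a segment, Δv = aΔt and Δx = v₀Δt + ½aΔt²; chain segment to segment.
0–4 s: v starts 7 cm/s; Δx = 7·4 + ½·2·4² = 44 cm; v ends 15 cm/s.
4–10 s: v starts 15 cm/s; Δx = 15·6 + ½·-11·6² = -108 cm; v ends -51 cm/s.
10–15 s: v starts -51 cm/s; Δx = -51·5 + ½·3·5² = -217.5 cm; v ends -36 cm/s.
x(15) = 7 + Σ Δx = -274.5 cm.

-274.5 cm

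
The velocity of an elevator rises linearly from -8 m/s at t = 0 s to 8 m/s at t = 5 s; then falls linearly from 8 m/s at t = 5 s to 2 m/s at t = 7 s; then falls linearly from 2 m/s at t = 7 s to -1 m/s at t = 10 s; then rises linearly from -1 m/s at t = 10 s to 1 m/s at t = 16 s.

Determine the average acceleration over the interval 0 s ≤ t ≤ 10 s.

0.7 m/s²

Average acceleration = Δv/Δt = (-1 − -8)/(10 − 0) = 0.7 m/s².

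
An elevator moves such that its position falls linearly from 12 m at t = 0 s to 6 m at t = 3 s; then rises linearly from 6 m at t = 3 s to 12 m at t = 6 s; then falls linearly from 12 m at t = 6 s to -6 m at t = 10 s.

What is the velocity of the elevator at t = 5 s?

2 m/s

Velocity is the slope of the x-t graph on 3–6 s: (12 − 6)/(6 − 3) = 2 m/s.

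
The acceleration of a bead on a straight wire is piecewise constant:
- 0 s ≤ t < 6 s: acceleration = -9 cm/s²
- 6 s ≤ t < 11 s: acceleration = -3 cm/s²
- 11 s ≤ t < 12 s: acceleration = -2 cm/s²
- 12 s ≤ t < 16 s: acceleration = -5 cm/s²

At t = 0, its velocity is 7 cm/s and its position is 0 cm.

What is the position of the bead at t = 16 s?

On each constant-a segment, Δv = aΔt and Δx = v₀Δt + ½aΔt²; chain segment to segment.
0–6 s: v starts 7 cm/s; Δx = 7·6 + ½·-9·6² = -120 cm; v ends -47 cm/s.
6–11 s: v starts -47 cm/s; Δx = -47·5 + ½·-3·5² = -272.5 cm; v ends -62 cm/s.
11–12 s: v starts -62 cm/s; Δx = -62·1 + ½·-2·1² = -63 cm; v ends -64 cm/s.
12–16 s: v starts -64 cm/s; Δx = -64·4 + ½·-5·4² = -296 cm; v ends -84 cm/s.
x(16) = 0 + Σ Δx = -751.5 cm.

-751.5 cm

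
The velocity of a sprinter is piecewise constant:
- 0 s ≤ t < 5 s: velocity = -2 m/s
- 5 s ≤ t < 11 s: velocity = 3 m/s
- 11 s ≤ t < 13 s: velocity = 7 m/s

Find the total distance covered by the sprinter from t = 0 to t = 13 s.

Distance (not displacement) is the total path length: add the absolute areas under v-t.
0–5 s: |-2| × 5 = 10 m
5–11 s: |3| × 6 = 18 m
11–13 s: |7| × 2 = 14 m
Total distance = 42 m

42 m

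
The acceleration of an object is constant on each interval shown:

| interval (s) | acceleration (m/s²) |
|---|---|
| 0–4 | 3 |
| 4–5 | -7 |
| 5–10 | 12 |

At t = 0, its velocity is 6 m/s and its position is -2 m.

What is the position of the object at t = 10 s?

265.5 m

On each constant-a segment, Δv = aΔt and Δx = v₀Δt + ½aΔt²; chain segment to segment.
0–4 s: v starts 6 m/s; Δx = 6·4 + ½·3·4² = 48 m; v ends 18 m/s.
4–5 s: v starts 18 m/s; Δx = 18·1 + ½·-7·1² = 14.5 m; v ends 11 m/s.
5–10 s: v starts 11 m/s; Δx = 11·5 + ½·12·5² = 205 m; v ends 71 m/s.
x(10) = -2 + Σ Δx = 265.5 m.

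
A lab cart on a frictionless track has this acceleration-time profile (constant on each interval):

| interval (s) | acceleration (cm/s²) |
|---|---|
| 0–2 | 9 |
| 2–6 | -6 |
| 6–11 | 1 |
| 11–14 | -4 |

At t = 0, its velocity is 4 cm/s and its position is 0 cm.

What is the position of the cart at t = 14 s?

59.5 cm

On each constant-a segment, Δv = aΔt and Δx = v₀Δt + ½aΔt²; chain segment to segment.
0–2 s: v starts 4 cm/s; Δx = 4·2 + ½·9·2² = 26 cm; v ends 22 cm/s.
2–6 s: v starts 22 cm/s; Δx = 22·4 + ½·-6·4² = 40 cm; v ends -2 cm/s.
6–11 s: v starts -2 cm/s; Δx = -2·5 + ½·1·5² = 2.5 cm; v ends 3 cm/s.
11–14 s: v starts 3 cm/s; Δx = 3·3 + ½·-4·3² = -9 cm; v ends -9 cm/s.
x(14) = 0 + Σ Δx = 59.5 cm.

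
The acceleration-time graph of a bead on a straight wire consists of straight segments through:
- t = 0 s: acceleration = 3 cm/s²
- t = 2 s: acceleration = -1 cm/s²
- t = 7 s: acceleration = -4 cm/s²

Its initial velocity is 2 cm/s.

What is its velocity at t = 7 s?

Δv equals the area under the a-t graph; then v = v₀ + Δv.
0–2 s: ½(3 + -1)(2) = 2 cm/s
2–7 s: ½(-1 + -4)(5) = -12.5 cm/s
Δv = -10.5 cm/s, so v(7) = 2 + (-10.5) = -8.5 cm/s.

-8.5 cm/s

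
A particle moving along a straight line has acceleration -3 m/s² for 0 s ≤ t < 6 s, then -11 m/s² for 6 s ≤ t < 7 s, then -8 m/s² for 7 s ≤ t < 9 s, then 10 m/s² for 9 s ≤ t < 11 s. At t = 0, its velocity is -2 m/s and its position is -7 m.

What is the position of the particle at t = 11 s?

On each constant-a segment, Δv = aΔt and Δx = v₀Δt + ½aΔt²; chain segment to segment.
0–6 s: v starts -2 m/s; Δx = -2·6 + ½·-3·6² = -66 m; v ends -20 m/s.
6–7 s: v starts -20 m/s; Δx = -20·1 + ½·-11·1² = -25.5 m; v ends -31 m/s.
7–9 s: v starts -31 m/s; Δx = -31·2 + ½·-8·2² = -78 m; v ends -47 m/s.
9–11 s: v starts -47 m/s; Δx = -47·2 + ½·10·2² = -74 m; v ends -27 m/s.
x(11) = -7 + Σ Δx = -250.5 m.

-250.5 m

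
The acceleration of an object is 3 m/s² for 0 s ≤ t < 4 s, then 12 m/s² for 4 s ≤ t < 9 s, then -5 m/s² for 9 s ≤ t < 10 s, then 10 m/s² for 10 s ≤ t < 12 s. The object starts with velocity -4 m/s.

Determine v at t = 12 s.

Δv equals the area under the a-t graph; then v = v₀ + Δv.
0–4 s: 3 × 4 = 12 m/s
4–9 s: 12 × 5 = 60 m/s
9–10 s: -5 × 1 = -5 m/s
10–12 s: 10 × 2 = 20 m/s
Δv = 87 m/s, so v(12) = -4 + (87) = 83 m/s.

83 m/s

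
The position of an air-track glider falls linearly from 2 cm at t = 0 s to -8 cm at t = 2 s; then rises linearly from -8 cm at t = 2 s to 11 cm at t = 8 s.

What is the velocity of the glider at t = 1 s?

-5 cm/s

Velocity is the slope of the x-t graph on 0–2 s: (-8 − 2)/(2 − 0) = -5 cm/s.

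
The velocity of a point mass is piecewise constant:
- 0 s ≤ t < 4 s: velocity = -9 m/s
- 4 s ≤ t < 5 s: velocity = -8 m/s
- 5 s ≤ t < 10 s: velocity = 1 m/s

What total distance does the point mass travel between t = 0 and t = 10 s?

49 m

Total distance travelled is ∫|v| dt — sum the magnitudes of each area piece.
0–4 s: |-9| × 4 = 36 m
4–5 s: |-8| × 1 = 8 m
5–10 s: |1| × 5 = 5 m
Total distance = 49 m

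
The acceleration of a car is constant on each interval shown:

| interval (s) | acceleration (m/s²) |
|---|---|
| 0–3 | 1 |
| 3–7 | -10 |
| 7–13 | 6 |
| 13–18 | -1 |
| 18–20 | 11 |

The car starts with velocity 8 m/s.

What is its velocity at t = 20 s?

Δv equals the area under the a-t graph; then v = v₀ + Δv.
0–3 s: 1 × 3 = 3 m/s
3–7 s: -10 × 4 = -40 m/s
7–13 s: 6 × 6 = 36 m/s
13–18 s: -1 × 5 = -5 m/s
18–20 s: 11 × 2 = 22 m/s
Δv = 16 m/s, so v(20) = 8 + (16) = 24 m/s.

24 m/s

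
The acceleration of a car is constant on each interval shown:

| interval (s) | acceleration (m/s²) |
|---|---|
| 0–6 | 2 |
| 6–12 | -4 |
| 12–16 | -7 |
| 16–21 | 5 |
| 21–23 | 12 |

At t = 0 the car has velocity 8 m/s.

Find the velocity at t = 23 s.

Δv equals the area under the a-t graph; then v = v₀ + Δv.
0–6 s: 2 × 6 = 12 m/s
6–12 s: -4 × 6 = -24 m/s
12–16 s: -7 × 4 = -28 m/s
16–21 s: 5 × 5 = 25 m/s
21–23 s: 12 × 2 = 24 m/s
Δv = 9 m/s, so v(23) = 8 + (9) = 17 m/s.

17 m/s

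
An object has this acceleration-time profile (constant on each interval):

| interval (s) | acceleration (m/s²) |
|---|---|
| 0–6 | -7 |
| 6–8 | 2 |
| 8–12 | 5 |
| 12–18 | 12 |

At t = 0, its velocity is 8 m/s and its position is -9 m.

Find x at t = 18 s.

On each constant-a segment, Δv = aΔt and Δx = v₀Δt + ½aΔt²; chain segment to segment.
0–6 s: v starts 8 m/s; Δx = 8·6 + ½·-7·6² = -78 m; v ends -34 m/s.
6–8 s: v starts -34 m/s; Δx = -34·2 + ½·2·2² = -64 m; v ends -30 m/s.
8–12 s: v starts -30 m/s; Δx = -30·4 + ½·5·4² = -80 m; v ends -10 m/s.
12–18 s: v starts -10 m/s; Δx = -10·6 + ½·12·6² = 156 m; v ends 62 m/s.
x(18) = -9 + Σ Δx = -75 m.

-75 m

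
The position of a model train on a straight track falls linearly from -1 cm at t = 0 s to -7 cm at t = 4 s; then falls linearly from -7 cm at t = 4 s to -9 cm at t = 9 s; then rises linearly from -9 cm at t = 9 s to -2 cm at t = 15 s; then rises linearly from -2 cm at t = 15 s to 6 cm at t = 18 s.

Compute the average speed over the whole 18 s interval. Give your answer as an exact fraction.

23/18 cm/s

Average speed = (total path length)/(elapsed time); on a piecewise-linear x-t graph the path length is Σ|Δx|.
0–4 s: |Δx| = |-7 − -1| = 6 cm
4–9 s: |Δx| = |-9 − -7| = 2 cm
9–15 s: |Δx| = |-2 − -9| = 7 cm
15–18 s: |Δx| = |6 − -2| = 8 cm
Total path = 23 cm; average speed = 23/18 = 23/18 cm/s.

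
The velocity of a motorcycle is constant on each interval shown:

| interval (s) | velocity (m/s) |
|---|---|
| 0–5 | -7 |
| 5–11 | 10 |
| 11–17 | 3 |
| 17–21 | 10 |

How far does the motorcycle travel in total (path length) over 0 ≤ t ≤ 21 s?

153 m

Distance (not displacement) is the total path length: add the absolute areas under v-t.
0–5 s: |-7| × 5 = 35 m
5–11 s: |10| × 6 = 60 m
11–17 s: |3| × 6 = 18 m
17–21 s: |10| × 4 = 40 m
Total distance = 153 m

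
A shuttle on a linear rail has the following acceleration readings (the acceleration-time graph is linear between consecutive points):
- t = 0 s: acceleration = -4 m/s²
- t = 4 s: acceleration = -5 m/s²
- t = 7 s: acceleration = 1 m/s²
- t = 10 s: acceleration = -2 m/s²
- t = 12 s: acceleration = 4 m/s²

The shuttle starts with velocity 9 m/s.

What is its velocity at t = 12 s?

Δv equals the area under the a-t graph; then v = v₀ + Δv.
0–4 s: ½(-4 + -5)(4) = -18 m/s
4–7 s: ½(-5 + 1)(3) = -6 m/s
7–10 s: ½(1 + -2)(3) = -1.5 m/s
10–12 s: ½(-2 + 4)(2) = 2 m/s
Δv = -23.5 m/s, so v(12) = 9 + (-23.5) = -14.5 m/s.

-14.5 m/s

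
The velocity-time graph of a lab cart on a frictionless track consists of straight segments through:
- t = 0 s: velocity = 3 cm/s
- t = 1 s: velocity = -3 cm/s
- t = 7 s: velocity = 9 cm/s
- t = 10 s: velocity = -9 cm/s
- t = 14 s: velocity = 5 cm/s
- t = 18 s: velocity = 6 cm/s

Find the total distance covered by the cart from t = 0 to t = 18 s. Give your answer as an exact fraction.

1045/14 cm

Total distance travelled is ∫|v| dt — sum the magnitudes of each area piece.
0–1 s: v = 0 at t = 0.5 s; triangle areas 0.75 + 0.75 = 1.5 cm
1–7 s: v = 0 at t = 2.5 s; triangle areas 2.25 + 20.25 = 22.5 cm
7–10 s: v = 0 at t = 8.5 s; triangle areas 6.75 + 6.75 = 13.5 cm
10–14 s: v = 0 at t = 88/7 s; triangle areas 81/7 + 25/7 = 106/7 cm
14–18 s: |½(5 + 6)(4)| = 22 cm
Total distance = 1045/14 cm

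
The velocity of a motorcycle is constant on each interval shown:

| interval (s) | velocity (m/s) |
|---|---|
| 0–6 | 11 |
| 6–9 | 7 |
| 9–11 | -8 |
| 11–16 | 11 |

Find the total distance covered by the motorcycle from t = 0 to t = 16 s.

Distance (not displacement) is the total path length: add the absolute areas under v-t.
0–6 s: |11| × 6 = 66 m
6–9 s: |7| × 3 = 21 m
9–11 s: |-8| × 2 = 16 m
11–16 s: |11| × 5 = 55 m
Total distance = 158 m

158 m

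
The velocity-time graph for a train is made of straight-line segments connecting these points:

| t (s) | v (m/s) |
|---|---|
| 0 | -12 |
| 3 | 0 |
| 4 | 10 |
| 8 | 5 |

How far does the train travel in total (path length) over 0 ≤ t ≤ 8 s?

Total distance travelled is ∫|v| dt — sum the magnitudes of each area piece.
0–3 s: |½(-12 + 0)(3)| = 18 m
3–4 s: |½(0 + 10)(1)| = 5 m
4–8 s: |½(10 + 5)(4)| = 30 m
Total distance = 53 m

53 m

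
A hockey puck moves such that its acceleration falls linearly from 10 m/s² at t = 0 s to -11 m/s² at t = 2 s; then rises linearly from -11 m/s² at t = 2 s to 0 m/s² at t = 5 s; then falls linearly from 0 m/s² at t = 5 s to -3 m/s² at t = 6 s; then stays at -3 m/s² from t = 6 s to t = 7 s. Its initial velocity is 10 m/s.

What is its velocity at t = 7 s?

-12 m/s

Δv equals the area under the a-t graph; then v = v₀ + Δv.
0–2 s: ½(10 + -11)(2) = -1 m/s
2–5 s: ½(-11 + 0)(3) = -16.5 m/s
5–6 s: ½(0 + -3)(1) = -1.5 m/s
6–7 s: -3 × 1 = -3 m/s
Δv = -22 m/s, so v(7) = 10 + (-22) = -12 m/s.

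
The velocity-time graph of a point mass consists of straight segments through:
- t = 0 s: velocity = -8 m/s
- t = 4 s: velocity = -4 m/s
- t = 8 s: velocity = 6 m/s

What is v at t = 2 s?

On 0–4 s the graph is linear from -8 to -4 m/s: v(2) = -8 + (-4 − -8)·(2 − 0)/(4 − 0) = -6 m/s.

-6 m/s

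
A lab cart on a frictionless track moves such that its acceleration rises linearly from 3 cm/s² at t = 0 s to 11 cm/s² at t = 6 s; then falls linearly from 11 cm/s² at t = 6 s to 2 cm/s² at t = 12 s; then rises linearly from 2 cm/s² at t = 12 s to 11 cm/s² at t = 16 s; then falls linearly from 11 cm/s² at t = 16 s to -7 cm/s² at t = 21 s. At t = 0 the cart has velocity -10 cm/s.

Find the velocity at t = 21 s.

107 cm/s

Δv equals the area under the a-t graph; then v = v₀ + Δv.
0–6 s: ½(3 + 11)(6) = 42 cm/s
6–12 s: ½(11 + 2)(6) = 39 cm/s
12–16 s: ½(2 + 11)(4) = 26 cm/s
16–21 s: ½(11 + -7)(5) = 10 cm/s
Δv = 117 cm/s, so v(21) = -10 + (117) = 107 cm/s.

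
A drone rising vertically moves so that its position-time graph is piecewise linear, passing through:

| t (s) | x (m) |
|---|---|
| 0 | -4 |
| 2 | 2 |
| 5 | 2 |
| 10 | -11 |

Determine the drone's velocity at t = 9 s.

-2.6 m/s

Velocity is the slope of the x-t graph on 5–10 s: (-11 − 2)/(10 − 5) = -2.6 m/s.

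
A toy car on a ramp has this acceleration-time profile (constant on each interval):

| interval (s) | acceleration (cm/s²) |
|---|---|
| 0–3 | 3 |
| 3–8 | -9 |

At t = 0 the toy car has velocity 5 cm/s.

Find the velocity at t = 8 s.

-31 cm/s

Δv equals the area under the a-t graph; then v = v₀ + Δv.
0–3 s: 3 × 3 = 9 cm/s
3–8 s: -9 × 5 = -45 cm/s
Δv = -36 cm/s, so v(8) = 5 + (-36) = -31 cm/s.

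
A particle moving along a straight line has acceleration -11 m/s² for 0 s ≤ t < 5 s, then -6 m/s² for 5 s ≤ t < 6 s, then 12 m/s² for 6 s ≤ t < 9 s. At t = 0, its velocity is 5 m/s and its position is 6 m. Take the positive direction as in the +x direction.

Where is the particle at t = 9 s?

On each constant-a segment, Δv = aΔt and Δx = v₀Δt + ½aΔt²; chain segment to segment.
0–5 s: v starts 5 m/s; Δx = 5·5 + ½·-11·5² = -112.5 m; v ends -50 m/s.
5–6 s: v starts -50 m/s; Δx = -50·1 + ½·-6·1² = -53 m; v ends -56 m/s.
6–9 s: v starts -56 m/s; Δx = -56·3 + ½·12·3² = -114 m; v ends -20 m/s.
x(9) = 6 + Σ Δx = -273.5 m.

-273.5 m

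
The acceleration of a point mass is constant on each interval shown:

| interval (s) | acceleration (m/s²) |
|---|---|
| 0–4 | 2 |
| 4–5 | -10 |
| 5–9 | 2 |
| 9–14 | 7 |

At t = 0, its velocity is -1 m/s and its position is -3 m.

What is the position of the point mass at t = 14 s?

127.5 m

On each constant-a segment, Δv = aΔt and Δx = v₀Δt + ½aΔt²; chain segment to segment.
0–4 s: v starts -1 m/s; Δx = -1·4 + ½·2·4² = 12 m; v ends 7 m/s.
4–5 s: v starts 7 m/s; Δx = 7·1 + ½·-10·1² = 2 m; v ends -3 m/s.
5–9 s: v starts -3 m/s; Δx = -3·4 + ½·2·4² = 4 m; v ends 5 m/s.
9–14 s: v starts 5 m/s; Δx = 5·5 + ½·7·5² = 112.5 m; v ends 40 m/s.
x(14) = -3 + Σ Δx = 127.5 m.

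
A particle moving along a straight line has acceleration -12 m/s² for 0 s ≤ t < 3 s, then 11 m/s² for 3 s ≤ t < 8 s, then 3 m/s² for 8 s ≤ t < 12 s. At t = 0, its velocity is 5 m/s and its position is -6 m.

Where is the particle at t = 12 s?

57.5 m

On each constant-a segment, Δv = aΔt and Δx = v₀Δt + ½aΔt²; chain segment to segment.
0–3 s: v starts 5 m/s; Δx = 5·3 + ½·-12·3² = -39 m; v ends -31 m/s.
3–8 s: v starts -31 m/s; Δx = -31·5 + ½·11·5² = -17.5 m; v ends 24 m/s.
8–12 s: v starts 24 m/s; Δx = 24·4 + ½·3·4² = 120 m; v ends 36 m/s.
x(12) = -6 + Σ Δx = 57.5 m.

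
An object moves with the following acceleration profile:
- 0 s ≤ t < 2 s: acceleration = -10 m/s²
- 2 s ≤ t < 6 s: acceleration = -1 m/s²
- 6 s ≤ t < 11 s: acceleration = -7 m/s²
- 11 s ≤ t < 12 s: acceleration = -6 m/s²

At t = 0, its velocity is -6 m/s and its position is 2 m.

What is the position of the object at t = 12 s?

-447.5 m

On each constant-a segment, Δv = aΔt and Δx = v₀Δt + ½aΔt²; chain segment to segment.
0–2 s: v starts -6 m/s; Δx = -6·2 + ½·-10·2² = -32 m; v ends -26 m/s.
2–6 s: v starts -26 m/s; Δx = -26·4 + ½·-1·4² = -112 m; v ends -30 m/s.
6–11 s: v starts -30 m/s; Δx = -30·5 + ½·-7·5² = -237.5 m; v ends -65 m/s.
11–12 s: v starts -65 m/s; Δx = -65·1 + ½·-6·1² = -68 m; v ends -71 m/s.
x(12) = 2 + Σ Δx = -447.5 m.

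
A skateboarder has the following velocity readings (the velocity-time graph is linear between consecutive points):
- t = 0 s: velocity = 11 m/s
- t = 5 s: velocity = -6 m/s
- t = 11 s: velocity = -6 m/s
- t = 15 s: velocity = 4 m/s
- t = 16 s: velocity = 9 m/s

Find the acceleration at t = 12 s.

2.5 m/s²

Acceleration is the slope of the v-t graph on 11–15 s: (4 − -6)/(15 − 11) = 2.5 m/s².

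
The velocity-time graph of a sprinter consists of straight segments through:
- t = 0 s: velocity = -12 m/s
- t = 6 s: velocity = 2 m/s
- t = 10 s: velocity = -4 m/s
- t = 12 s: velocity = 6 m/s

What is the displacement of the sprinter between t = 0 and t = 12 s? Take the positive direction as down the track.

-32 m

Displacement is the signed area under the v-t curve.
0–6 s: ½(-12 + 2)(6) = -30 m
6–10 s: ½(2 + -4)(4) = -4 m
10–12 s: ½(-4 + 6)(2) = 2 m
Net displacement = -32 m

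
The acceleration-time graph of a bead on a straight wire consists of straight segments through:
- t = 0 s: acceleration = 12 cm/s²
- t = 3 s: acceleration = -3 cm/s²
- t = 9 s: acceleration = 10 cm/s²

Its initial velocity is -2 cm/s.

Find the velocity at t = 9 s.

32.5 cm/s

Δv equals the area under the a-t graph; then v = v₀ + Δv.
0–3 s: ½(12 + -3)(3) = 13.5 cm/s
3–9 s: ½(-3 + 10)(6) = 21 cm/s
Δv = 34.5 cm/s, so v(9) = -2 + (34.5) = 32.5 cm/s.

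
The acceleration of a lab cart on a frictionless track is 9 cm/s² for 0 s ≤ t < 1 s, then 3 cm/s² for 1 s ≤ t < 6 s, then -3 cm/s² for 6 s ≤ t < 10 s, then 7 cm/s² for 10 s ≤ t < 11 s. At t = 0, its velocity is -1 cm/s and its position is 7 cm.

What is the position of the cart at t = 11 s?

170.5 cm

On each constant-a segment, Δv = aΔt and Δx = v₀Δt + ½aΔt²; chain segment to segment.
0–1 s: v starts -1 cm/s; Δx = -1·1 + ½·9·1² = 3.5 cm; v ends 8 cm/s.
1–6 s: v starts 8 cm/s; Δx = 8·5 + ½·3·5² = 77.5 cm; v ends 23 cm/s.
6–10 s: v starts 23 cm/s; Δx = 23·4 + ½·-3·4² = 68 cm; v ends 11 cm/s.
10–11 s: v starts 11 cm/s; Δx = 11·1 + ½·7·1² = 14.5 cm; v ends 18 cm/s.
x(11) = 7 + Σ Δx = 170.5 cm.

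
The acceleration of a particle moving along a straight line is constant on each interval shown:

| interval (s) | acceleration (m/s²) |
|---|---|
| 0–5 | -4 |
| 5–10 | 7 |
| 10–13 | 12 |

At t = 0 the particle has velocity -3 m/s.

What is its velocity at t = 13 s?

48 m/s

Δv equals the area under the a-t graph; then v = v₀ + Δv.
0–5 s: -4 × 5 = -20 m/s
5–10 s: 7 × 5 = 35 m/s
10–13 s: 12 × 3 = 36 m/s
Δv = 51 m/s, so v(13) = -3 + (51) = 48 m/s.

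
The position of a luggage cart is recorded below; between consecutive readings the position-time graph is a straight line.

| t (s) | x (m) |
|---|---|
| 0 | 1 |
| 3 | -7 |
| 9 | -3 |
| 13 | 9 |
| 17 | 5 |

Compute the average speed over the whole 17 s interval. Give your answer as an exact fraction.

28/17 m/s

Average speed = (total path length)/(elapsed time); on a piecewise-linear x-t graph the path length is Σ|Δx|.
0–3 s: |Δx| = |-7 − 1| = 8 m
3–9 s: |Δx| = |-3 − -7| = 4 m
9–13 s: |Δx| = |9 − -3| = 12 m
13–17 s: |Δx| = |5 − 9| = 4 m
Total path = 28 m; average speed = 28/17 = 28/17 m/s.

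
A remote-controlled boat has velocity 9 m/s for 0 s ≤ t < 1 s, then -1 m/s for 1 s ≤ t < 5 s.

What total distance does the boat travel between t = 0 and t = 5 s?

Total distance travelled is ∫|v| dt — sum the magnitudes of each area piece.
0–1 s: |9| × 1 = 9 m
1–5 s: |-1| × 4 = 4 m
Total distance = 13 m

13 m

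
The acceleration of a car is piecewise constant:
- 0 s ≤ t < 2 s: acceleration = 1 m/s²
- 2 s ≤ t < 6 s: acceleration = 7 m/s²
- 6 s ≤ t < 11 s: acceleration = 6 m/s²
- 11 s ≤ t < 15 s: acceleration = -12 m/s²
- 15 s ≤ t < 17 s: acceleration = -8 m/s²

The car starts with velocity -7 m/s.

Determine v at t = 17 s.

-11 m/s

Δv equals the area under the a-t graph; then v = v₀ + Δv.
0–2 s: 1 × 2 = 2 m/s
2–6 s: 7 × 4 = 28 m/s
6–11 s: 6 × 5 = 30 m/s
11–15 s: -12 × 4 = -48 m/s
15–17 s: -8 × 2 = -16 m/s
Δv = -4 m/s, so v(17) = -7 + (-4) = -11 m/s.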